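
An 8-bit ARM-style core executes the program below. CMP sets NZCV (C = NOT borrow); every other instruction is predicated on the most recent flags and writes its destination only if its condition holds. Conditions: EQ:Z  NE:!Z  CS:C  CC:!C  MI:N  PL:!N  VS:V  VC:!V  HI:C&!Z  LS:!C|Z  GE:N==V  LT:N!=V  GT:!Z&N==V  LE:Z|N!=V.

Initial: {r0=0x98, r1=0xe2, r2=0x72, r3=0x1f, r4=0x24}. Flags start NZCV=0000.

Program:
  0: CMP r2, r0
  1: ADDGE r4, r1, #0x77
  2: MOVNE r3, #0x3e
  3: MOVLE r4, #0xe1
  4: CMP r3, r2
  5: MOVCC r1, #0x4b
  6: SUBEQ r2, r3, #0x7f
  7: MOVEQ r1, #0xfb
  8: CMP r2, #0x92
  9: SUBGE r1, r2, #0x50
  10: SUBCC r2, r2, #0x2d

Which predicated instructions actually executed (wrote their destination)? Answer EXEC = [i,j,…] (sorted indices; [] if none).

EXEC = [1,2,5,9,10]

[0] flags=1001 → (cmp)
[1] flags=1001 GE?T → r4=0x59
[2] flags=1001 NE?T → r3=0x3e
[3] flags=1001 LE?F → skip
[4] flags=1000 → (cmp)
[5] flags=1000 CC?T → r1=0x4b
[6] flags=1000 EQ?F → skip
[7] flags=1000 EQ?F → skip
[8] flags=1001 → (cmp)
[9] flags=1001 GE?T → r1=0x22
[10] flags=1001 CC?T → r2=0x45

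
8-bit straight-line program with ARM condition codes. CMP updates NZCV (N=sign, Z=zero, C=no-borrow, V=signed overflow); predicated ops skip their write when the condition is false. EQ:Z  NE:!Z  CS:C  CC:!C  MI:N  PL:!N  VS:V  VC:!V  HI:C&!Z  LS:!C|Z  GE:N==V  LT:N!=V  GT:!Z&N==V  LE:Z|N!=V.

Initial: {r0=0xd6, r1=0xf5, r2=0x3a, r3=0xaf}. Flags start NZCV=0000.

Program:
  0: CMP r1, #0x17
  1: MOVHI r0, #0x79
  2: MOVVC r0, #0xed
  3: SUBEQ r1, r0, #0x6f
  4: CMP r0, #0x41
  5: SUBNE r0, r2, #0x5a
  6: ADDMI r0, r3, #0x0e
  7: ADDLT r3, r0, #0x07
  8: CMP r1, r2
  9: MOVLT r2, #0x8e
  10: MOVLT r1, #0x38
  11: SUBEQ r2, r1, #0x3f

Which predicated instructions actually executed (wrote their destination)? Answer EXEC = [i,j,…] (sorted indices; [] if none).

EXEC = [1,2,5,6,7,9,10]

[0] flags=1010 → (cmp)
[1] flags=1010 HI?T → r0=0x79
[2] flags=1010 VC?T → r0=0xed
[3] flags=1010 EQ?F → skip
[4] flags=1010 → (cmp)
[5] flags=1010 NE?T → r0=0xe0
[6] flags=1010 MI?T → r0=0xbd
[7] flags=1010 LT?T → r3=0xc4
[8] flags=1010 → (cmp)
[9] flags=1010 LT?T → r2=0x8e
[10] flags=1010 LT?T → r1=0x38
[11] flags=1010 EQ?F → skip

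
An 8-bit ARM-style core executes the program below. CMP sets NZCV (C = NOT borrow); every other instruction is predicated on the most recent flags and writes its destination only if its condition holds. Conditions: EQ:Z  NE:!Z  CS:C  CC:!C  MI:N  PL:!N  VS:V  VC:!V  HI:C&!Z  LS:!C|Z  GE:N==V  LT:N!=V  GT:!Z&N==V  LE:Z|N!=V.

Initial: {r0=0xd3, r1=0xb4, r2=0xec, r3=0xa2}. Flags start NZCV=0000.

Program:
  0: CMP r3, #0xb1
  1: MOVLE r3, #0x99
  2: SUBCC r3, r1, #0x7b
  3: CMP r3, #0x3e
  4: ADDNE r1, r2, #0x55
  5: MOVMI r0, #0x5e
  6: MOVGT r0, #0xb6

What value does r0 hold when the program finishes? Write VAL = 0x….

VAL = 0x5e

[0] flags=1000 → (cmp)
[1] flags=1000 LE?T → r3=0x99
[2] flags=1000 CC?T → r3=0x39
[3] flags=1000 → (cmp)
[4] flags=1000 NE?T → r1=0x41
[5] flags=1000 MI?T → r0=0x5e
[6] flags=1000 GT?F → skip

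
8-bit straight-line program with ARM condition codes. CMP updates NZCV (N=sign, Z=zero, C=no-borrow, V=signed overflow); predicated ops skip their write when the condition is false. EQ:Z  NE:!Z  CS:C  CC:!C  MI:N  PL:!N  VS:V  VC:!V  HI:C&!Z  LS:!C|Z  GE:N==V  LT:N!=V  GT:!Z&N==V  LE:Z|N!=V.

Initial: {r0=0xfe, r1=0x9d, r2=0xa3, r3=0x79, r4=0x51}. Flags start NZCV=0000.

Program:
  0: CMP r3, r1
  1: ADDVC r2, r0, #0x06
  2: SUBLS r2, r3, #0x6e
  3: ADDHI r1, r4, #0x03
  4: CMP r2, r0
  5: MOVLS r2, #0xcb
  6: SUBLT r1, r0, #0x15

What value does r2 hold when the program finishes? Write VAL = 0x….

0: ✓ CMP  NZCV=1001
1: · ADDVC
2: ✓ SUBLS  r2←0x0b
3: · ADDHI
4: ✓ CMP  NZCV=0000
5: ✓ MOVLS  r2←0xcb
6: · SUBLT

VAL = 0xcb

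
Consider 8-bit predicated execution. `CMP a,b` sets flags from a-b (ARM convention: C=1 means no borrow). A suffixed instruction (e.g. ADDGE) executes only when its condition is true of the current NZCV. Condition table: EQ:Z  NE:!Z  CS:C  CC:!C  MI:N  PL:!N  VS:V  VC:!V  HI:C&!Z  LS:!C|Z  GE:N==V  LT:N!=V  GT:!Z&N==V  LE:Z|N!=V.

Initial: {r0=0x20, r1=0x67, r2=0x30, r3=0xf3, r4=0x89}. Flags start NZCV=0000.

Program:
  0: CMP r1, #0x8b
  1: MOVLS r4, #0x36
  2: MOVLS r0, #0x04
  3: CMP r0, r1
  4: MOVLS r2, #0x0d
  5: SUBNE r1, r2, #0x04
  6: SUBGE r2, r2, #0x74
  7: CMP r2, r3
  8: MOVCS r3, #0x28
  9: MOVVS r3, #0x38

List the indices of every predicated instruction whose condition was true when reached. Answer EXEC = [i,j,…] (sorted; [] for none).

[0] flags=1001 → (cmp)
[1] flags=1001 LS?T → r4=0x36
[2] flags=1001 LS?T → r0=0x04
[3] flags=1000 → (cmp)
[4] flags=1000 LS?T → r2=0x0d
[5] flags=1000 NE?T → r1=0x09
[6] flags=1000 GE?F → skip
[7] flags=0000 → (cmp)
[8] flags=0000 CS?F → skip
[9] flags=0000 VS?F → skip

EXEC = [1,2,4,5]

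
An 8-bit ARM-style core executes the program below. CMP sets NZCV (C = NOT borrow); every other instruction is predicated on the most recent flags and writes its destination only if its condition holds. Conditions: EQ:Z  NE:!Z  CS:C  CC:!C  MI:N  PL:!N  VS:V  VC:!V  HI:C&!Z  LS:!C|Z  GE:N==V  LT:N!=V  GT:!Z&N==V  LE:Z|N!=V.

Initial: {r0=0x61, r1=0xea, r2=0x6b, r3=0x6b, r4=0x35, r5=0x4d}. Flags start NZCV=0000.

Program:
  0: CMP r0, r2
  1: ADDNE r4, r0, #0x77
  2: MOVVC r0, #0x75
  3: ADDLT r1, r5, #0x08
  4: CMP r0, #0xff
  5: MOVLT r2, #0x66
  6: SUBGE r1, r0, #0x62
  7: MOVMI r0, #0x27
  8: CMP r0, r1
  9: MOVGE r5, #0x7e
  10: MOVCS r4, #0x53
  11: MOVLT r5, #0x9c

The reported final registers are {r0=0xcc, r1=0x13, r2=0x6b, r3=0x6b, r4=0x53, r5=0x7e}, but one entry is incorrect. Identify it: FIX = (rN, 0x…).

0: ✓ CMP  NZCV=1000
1: ✓ ADDNE  r4←0xd8
2: ✓ MOVVC  r0←0x75
3: ✓ ADDLT  r1←0x55
4: ✓ CMP  NZCV=0000
5: · MOVLT
6: ✓ SUBGE  r1←0x13
7: · MOVMI
8: ✓ CMP  NZCV=0010
9: ✓ MOVGE  r5←0x7e
10: ✓ MOVCS  r4←0x53
11: · MOVLT

FIX = (r0, 0x75)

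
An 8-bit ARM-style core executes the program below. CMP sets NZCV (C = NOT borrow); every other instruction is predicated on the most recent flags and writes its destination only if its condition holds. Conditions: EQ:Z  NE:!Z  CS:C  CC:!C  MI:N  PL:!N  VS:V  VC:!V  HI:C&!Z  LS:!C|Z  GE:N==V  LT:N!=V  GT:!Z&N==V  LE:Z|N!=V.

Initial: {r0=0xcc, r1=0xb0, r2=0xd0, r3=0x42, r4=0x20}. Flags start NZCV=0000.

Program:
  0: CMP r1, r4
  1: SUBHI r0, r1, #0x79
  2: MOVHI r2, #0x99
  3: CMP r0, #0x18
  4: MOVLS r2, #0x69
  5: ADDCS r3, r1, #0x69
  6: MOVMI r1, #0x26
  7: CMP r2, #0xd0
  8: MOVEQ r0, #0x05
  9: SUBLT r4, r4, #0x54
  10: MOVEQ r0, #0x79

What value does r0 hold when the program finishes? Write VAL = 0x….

[0] flags=1010 → (cmp)
[1] flags=1010 HI?T → r0=0x37
[2] flags=1010 HI?T → r2=0x99
[3] flags=0010 → (cmp)
[4] flags=0010 LS?F → skip
[5] flags=0010 CS?T → r3=0x19
[6] flags=0010 MI?F → skip
[7] flags=1000 → (cmp)
[8] flags=1000 EQ?F → skip
[9] flags=1000 LT?T → r4=0xcc
[10] flags=1000 EQ?F → skip

VAL = 0x37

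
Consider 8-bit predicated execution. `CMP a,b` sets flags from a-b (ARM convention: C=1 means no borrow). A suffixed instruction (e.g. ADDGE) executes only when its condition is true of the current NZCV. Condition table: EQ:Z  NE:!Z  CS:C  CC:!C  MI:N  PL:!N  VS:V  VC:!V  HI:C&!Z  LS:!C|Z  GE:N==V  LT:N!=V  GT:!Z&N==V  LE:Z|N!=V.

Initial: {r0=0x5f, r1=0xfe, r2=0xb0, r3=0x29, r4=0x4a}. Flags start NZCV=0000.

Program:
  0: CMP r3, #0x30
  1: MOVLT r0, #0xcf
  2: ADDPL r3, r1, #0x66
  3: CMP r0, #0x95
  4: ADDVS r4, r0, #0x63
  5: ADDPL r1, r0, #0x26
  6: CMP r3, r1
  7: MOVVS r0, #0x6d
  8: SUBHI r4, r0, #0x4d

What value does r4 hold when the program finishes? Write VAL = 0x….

0: ✓ CMP  NZCV=1000
1: ✓ MOVLT  r0←0xcf
2: · ADDPL
3: ✓ CMP  NZCV=0010
4: · ADDVS
5: ✓ ADDPL  r1←0xf5
6: ✓ CMP  NZCV=0000
7: · MOVVS
8: · SUBHI

VAL = 0x4a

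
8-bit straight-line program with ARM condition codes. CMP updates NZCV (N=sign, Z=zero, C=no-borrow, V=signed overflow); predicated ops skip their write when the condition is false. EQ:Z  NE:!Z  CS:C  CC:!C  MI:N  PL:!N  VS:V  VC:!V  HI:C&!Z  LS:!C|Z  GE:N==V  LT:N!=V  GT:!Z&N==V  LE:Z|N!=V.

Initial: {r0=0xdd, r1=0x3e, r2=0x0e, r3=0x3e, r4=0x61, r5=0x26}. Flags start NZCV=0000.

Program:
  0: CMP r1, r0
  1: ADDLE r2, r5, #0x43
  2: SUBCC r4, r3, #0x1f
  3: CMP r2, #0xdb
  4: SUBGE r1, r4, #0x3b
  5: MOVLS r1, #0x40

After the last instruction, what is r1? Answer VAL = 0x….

VAL = 0x40

0: ✓ CMP  NZCV=0000
1: · ADDLE
2: ✓ SUBCC  r4←0x1f
3: ✓ CMP  NZCV=0000
4: ✓ SUBGE  r1←0xe4
5: ✓ MOVLS  r1←0x40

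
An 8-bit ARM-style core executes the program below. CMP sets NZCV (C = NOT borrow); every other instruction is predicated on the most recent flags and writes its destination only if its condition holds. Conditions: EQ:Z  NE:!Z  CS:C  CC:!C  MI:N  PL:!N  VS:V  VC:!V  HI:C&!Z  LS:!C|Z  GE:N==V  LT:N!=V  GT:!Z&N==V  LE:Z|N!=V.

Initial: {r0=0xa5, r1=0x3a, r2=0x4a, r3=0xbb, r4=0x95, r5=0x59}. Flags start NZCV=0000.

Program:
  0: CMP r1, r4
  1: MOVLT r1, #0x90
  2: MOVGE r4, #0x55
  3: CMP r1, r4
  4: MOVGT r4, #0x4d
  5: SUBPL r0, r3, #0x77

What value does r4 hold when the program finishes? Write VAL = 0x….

0: ✓ CMP  NZCV=1001
1: · MOVLT
2: ✓ MOVGE  r4←0x55
3: ✓ CMP  NZCV=1000
4: · MOVGT
5: · SUBPL

VAL = 0x55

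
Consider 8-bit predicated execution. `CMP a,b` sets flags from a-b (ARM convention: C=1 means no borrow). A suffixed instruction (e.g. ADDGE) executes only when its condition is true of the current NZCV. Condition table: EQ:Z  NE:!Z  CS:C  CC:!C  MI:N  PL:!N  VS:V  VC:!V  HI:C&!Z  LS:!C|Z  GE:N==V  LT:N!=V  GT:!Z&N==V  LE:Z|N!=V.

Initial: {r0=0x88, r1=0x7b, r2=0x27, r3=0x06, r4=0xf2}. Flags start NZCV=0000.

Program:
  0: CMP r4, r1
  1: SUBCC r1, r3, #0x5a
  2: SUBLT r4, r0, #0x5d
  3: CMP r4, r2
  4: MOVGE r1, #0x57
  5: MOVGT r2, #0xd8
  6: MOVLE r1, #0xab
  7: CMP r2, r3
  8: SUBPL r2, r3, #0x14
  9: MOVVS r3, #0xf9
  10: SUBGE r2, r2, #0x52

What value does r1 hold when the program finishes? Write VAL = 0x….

VAL = 0x57

[0] flags=0011 → (cmp)
[1] flags=0011 CC?F → skip
[2] flags=0011 LT?T → r4=0x2b
[3] flags=0010 → (cmp)
[4] flags=0010 GE?T → r1=0x57
[5] flags=0010 GT?T → r2=0xd8
[6] flags=0010 LE?F → skip
[7] flags=1010 → (cmp)
[8] flags=1010 PL?F → skip
[9] flags=1010 VS?F → skip
[10] flags=1010 GE?F → skip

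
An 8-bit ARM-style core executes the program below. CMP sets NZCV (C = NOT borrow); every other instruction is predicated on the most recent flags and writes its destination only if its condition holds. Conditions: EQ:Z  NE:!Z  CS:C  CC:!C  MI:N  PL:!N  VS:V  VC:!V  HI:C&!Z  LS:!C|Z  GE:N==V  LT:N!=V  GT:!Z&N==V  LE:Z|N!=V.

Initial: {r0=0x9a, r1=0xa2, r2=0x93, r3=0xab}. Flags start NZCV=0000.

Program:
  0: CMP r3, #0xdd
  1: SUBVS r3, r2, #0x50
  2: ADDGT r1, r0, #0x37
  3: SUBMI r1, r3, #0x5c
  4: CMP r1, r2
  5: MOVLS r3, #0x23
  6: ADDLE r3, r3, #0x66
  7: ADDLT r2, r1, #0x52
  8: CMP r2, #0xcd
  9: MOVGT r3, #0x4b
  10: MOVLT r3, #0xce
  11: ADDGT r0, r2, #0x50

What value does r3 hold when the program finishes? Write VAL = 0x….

VAL = 0xce

[0] flags=1000 → (cmp)
[1] flags=1000 VS?F → skip
[2] flags=1000 GT?F → skip
[3] flags=1000 MI?T → r1=0x4f
[4] flags=1001 → (cmp)
[5] flags=1001 LS?T → r3=0x23
[6] flags=1001 LE?F → skip
[7] flags=1001 LT?F → skip
[8] flags=1000 → (cmp)
[9] flags=1000 GT?F → skip
[10] flags=1000 LT?T → r3=0xce
[11] flags=1000 GT?F → skip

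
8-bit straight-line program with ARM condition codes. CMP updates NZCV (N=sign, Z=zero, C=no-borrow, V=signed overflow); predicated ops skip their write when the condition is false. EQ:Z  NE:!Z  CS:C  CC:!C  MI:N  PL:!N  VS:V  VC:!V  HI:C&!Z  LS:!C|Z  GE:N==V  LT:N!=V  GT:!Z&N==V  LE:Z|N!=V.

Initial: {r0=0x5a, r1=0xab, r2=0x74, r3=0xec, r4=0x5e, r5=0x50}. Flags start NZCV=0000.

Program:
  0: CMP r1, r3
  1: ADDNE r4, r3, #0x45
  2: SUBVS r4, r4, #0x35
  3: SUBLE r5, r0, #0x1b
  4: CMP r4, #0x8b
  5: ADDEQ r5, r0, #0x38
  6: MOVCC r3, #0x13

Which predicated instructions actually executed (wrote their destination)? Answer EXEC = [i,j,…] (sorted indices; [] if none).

EXEC = [1,3,6]

0: ✓ CMP  NZCV=1000
1: ✓ ADDNE  r4←0x31
2: · SUBVS
3: ✓ SUBLE  r5←0x3f
4: ✓ CMP  NZCV=1001
5: · ADDEQ
6: ✓ MOVCC  r3←0x13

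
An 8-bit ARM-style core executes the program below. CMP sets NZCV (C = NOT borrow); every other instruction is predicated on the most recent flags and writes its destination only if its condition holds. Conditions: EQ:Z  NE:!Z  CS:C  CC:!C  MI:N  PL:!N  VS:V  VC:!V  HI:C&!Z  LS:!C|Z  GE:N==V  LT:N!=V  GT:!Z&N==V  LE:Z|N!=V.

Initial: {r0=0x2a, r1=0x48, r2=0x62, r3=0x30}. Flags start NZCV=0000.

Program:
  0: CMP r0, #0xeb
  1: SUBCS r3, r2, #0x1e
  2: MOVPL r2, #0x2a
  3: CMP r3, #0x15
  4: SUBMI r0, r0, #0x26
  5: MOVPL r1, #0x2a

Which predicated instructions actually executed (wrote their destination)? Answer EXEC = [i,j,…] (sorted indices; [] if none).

EXEC = [2,5]

[0] flags=0000 → (cmp)
[1] flags=0000 CS?F → skip
[2] flags=0000 PL?T → r2=0x2a
[3] flags=0010 → (cmp)
[4] flags=0010 MI?F → skip
[5] flags=0010 PL?T → r1=0x2a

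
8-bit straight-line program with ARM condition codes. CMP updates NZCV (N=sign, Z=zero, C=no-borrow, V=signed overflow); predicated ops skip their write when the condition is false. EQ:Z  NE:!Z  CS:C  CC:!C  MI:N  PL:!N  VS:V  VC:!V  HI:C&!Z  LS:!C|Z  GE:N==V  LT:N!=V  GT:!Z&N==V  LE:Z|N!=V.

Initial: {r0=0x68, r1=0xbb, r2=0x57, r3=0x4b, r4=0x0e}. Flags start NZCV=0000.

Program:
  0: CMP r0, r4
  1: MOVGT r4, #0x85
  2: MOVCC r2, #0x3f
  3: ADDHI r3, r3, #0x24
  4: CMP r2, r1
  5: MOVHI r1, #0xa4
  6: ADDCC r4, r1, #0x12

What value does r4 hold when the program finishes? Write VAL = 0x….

0: ✓ CMP  NZCV=0010
1: ✓ MOVGT  r4←0x85
2: · MOVCC
3: ✓ ADDHI  r3←0x6f
4: ✓ CMP  NZCV=1001
5: · MOVHI
6: ✓ ADDCC  r4←0xcd

VAL = 0xcd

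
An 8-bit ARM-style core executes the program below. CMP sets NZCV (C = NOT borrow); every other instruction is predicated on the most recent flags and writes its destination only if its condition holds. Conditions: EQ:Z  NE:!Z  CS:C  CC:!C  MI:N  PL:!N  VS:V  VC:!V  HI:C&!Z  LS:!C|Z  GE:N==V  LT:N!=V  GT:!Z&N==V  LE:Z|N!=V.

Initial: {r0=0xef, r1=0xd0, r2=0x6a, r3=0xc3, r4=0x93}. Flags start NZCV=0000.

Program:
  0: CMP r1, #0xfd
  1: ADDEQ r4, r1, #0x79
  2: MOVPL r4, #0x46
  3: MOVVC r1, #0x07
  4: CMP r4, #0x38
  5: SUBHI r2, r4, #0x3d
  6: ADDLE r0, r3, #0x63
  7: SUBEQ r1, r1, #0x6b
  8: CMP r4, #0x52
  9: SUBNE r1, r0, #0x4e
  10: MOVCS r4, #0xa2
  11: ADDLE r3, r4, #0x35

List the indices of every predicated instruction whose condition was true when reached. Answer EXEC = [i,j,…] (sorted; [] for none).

0: ✓ CMP  NZCV=1000
1: · ADDEQ
2: · MOVPL
3: ✓ MOVVC  r1←0x07
4: ✓ CMP  NZCV=0011
5: ✓ SUBHI  r2←0x56
6: ✓ ADDLE  r0←0x26
7: · SUBEQ
8: ✓ CMP  NZCV=0011
9: ✓ SUBNE  r1←0xd8
10: ✓ MOVCS  r4←0xa2
11: ✓ ADDLE  r3←0xd7

EXEC = [3,5,6,9,10,11]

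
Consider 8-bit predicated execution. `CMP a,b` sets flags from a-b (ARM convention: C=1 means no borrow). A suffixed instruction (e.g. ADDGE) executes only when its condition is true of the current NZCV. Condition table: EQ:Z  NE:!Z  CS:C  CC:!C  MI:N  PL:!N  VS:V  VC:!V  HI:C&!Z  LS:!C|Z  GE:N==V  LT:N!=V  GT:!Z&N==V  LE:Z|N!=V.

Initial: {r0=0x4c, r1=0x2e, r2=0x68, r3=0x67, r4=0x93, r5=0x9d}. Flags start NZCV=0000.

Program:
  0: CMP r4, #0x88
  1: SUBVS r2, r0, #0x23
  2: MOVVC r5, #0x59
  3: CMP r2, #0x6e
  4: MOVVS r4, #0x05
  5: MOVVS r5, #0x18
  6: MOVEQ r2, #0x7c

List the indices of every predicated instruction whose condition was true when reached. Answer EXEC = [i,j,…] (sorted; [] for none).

EXEC = [2]

0: ✓ CMP  NZCV=0010
1: · SUBVS
2: ✓ MOVVC  r5←0x59
3: ✓ CMP  NZCV=1000
4: · MOVVS
5: · MOVVS
6: · MOVEQ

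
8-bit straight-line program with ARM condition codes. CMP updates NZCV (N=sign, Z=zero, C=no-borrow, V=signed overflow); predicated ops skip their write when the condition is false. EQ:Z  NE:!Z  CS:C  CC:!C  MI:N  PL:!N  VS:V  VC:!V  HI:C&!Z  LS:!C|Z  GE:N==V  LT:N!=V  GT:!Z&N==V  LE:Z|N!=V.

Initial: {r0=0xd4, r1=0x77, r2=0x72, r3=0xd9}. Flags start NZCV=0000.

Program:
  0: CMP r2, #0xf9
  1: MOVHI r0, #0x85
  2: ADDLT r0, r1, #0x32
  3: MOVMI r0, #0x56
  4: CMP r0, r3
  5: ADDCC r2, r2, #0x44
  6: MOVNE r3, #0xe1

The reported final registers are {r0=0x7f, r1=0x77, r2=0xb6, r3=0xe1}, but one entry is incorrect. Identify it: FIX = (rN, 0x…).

FIX = (r0, 0xd4)

0: ✓ CMP  NZCV=0000
1: · MOVHI
2: · ADDLT
3: · MOVMI
4: ✓ CMP  NZCV=1000
5: ✓ ADDCC  r2←0xb6
6: ✓ MOVNE  r3←0xe1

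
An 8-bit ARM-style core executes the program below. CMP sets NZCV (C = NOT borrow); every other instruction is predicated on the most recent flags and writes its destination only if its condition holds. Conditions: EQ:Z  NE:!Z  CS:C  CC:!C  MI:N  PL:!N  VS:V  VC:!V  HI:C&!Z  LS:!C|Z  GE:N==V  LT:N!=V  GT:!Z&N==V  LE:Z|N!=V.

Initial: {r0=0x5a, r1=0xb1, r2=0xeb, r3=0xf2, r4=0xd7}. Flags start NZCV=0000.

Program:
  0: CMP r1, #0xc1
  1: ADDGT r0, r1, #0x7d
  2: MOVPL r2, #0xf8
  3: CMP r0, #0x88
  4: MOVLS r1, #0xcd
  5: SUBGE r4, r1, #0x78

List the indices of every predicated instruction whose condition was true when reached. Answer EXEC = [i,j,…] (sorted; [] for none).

EXEC = [4,5]

[0] flags=1000 → (cmp)
[1] flags=1000 GT?F → skip
[2] flags=1000 PL?F → skip
[3] flags=1001 → (cmp)
[4] flags=1001 LS?T → r1=0xcd
[5] flags=1001 GE?T → r4=0x55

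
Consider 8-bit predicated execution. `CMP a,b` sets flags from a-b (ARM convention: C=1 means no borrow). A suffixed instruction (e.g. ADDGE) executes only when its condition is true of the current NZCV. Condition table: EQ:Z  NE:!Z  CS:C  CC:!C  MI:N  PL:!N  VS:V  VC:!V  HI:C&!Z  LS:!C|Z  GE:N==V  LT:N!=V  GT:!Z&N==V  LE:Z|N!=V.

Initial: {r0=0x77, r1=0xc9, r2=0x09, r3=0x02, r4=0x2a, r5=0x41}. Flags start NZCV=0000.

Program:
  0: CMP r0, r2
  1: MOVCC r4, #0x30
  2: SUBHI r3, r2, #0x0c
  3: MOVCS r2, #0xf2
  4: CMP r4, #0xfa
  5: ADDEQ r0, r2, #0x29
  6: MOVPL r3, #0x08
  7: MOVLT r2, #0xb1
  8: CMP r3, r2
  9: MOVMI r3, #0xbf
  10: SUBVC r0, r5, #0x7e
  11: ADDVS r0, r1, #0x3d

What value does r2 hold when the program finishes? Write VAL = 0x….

[0] flags=0010 → (cmp)
[1] flags=0010 CC?F → skip
[2] flags=0010 HI?T → r3=0xfd
[3] flags=0010 CS?T → r2=0xf2
[4] flags=0000 → (cmp)
[5] flags=0000 EQ?F → skip
[6] flags=0000 PL?T → r3=0x08
[7] flags=0000 LT?F → skip
[8] flags=0000 → (cmp)
[9] flags=0000 MI?F → skip
[10] flags=0000 VC?T → r0=0xc3
[11] flags=0000 VS?F → skip

VAL = 0xf2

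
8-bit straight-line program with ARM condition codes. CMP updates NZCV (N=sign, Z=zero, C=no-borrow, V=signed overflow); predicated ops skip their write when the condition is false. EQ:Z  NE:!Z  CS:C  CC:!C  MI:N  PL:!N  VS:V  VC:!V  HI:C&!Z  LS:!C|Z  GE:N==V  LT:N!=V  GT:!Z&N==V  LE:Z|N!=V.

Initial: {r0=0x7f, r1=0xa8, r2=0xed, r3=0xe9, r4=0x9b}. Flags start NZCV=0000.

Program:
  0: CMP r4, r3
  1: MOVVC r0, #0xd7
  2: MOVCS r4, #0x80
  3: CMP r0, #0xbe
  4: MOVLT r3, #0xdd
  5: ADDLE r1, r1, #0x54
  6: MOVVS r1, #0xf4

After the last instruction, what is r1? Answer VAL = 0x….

0: ✓ CMP  NZCV=1000
1: ✓ MOVVC  r0←0xd7
2: · MOVCS
3: ✓ CMP  NZCV=0010
4: · MOVLT
5: · ADDLE
6: · MOVVS

VAL = 0xa8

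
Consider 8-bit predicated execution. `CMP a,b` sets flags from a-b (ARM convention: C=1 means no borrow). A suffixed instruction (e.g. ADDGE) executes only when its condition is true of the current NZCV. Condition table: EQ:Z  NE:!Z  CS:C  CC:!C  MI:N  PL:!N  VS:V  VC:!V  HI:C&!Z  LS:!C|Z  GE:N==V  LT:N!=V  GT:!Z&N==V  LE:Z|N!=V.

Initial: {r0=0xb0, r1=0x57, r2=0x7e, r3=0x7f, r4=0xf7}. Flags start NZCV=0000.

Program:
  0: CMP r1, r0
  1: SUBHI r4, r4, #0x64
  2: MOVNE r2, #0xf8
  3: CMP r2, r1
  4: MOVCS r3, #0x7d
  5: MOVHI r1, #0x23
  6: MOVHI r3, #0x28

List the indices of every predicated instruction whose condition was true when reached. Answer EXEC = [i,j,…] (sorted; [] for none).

[0] flags=1001 → (cmp)
[1] flags=1001 HI?F → skip
[2] flags=1001 NE?T → r2=0xf8
[3] flags=1010 → (cmp)
[4] flags=1010 CS?T → r3=0x7d
[5] flags=1010 HI?T → r1=0x23
[6] flags=1010 HI?T → r3=0x28

EXEC = [2,4,5,6]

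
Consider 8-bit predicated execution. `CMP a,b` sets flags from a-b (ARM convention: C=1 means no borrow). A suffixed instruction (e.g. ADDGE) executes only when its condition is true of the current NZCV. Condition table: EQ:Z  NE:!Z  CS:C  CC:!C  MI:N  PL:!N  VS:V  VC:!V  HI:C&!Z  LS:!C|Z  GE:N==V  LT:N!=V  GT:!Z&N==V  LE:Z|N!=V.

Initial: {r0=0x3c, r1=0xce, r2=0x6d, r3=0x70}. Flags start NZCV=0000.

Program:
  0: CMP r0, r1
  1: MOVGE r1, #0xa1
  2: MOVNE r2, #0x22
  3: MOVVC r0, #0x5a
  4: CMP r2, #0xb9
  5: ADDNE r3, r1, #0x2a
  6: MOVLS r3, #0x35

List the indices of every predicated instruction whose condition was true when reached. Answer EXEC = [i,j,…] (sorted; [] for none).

EXEC = [1,2,3,5,6]

0: ✓ CMP  NZCV=0000
1: ✓ MOVGE  r1←0xa1
2: ✓ MOVNE  r2←0x22
3: ✓ MOVVC  r0←0x5a
4: ✓ CMP  NZCV=0000
5: ✓ ADDNE  r3←0xcb
6: ✓ MOVLS  r3←0x35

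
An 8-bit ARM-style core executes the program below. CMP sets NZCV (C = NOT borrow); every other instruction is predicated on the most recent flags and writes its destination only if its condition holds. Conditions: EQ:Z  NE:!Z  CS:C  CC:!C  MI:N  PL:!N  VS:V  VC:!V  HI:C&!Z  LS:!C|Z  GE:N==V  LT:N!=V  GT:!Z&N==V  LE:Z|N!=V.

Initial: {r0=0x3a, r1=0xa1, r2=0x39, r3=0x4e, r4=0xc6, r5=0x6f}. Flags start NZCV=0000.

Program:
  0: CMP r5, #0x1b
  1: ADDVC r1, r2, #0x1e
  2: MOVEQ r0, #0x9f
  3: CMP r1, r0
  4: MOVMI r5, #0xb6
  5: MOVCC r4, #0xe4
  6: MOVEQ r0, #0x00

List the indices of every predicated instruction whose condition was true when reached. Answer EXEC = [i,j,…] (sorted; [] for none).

0: ✓ CMP  NZCV=0010
1: ✓ ADDVC  r1←0x57
2: · MOVEQ
3: ✓ CMP  NZCV=0010
4: · MOVMI
5: · MOVCC
6: · MOVEQ

EXEC = [1]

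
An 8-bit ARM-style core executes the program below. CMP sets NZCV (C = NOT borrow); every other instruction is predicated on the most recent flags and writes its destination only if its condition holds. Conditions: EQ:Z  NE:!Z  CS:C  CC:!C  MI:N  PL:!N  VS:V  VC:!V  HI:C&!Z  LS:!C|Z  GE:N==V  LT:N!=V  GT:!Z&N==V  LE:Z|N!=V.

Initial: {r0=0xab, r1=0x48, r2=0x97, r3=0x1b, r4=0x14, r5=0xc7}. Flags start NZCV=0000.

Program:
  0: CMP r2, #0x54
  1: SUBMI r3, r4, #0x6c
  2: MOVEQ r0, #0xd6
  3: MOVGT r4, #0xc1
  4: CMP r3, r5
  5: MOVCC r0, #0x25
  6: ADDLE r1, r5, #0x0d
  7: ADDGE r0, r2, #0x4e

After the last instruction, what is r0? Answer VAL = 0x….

[0] flags=0011 → (cmp)
[1] flags=0011 MI?F → skip
[2] flags=0011 EQ?F → skip
[3] flags=0011 GT?F → skip
[4] flags=0000 → (cmp)
[5] flags=0000 CC?T → r0=0x25
[6] flags=0000 LE?F → skip
[7] flags=0000 GE?T → r0=0xe5

VAL = 0xe5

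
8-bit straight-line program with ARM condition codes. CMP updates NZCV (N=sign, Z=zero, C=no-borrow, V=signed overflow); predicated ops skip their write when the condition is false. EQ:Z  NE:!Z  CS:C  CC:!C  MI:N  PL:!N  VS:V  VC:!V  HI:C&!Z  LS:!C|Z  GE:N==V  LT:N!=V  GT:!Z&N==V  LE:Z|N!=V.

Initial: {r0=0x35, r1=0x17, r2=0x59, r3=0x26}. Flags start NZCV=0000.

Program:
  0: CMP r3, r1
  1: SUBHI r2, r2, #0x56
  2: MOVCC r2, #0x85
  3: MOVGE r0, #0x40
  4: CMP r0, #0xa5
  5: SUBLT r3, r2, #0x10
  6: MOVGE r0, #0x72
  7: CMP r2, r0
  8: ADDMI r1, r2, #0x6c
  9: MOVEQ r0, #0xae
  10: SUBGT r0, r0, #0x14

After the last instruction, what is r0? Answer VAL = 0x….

[0] flags=0010 → (cmp)
[1] flags=0010 HI?T → r2=0x03
[2] flags=0010 CC?F → skip
[3] flags=0010 GE?T → r0=0x40
[4] flags=1001 → (cmp)
[5] flags=1001 LT?F → skip
[6] flags=1001 GE?T → r0=0x72
[7] flags=1000 → (cmp)
[8] flags=1000 MI?T → r1=0x6f
[9] flags=1000 EQ?F → skip
[10] flags=1000 GT?F → skip

VAL = 0x72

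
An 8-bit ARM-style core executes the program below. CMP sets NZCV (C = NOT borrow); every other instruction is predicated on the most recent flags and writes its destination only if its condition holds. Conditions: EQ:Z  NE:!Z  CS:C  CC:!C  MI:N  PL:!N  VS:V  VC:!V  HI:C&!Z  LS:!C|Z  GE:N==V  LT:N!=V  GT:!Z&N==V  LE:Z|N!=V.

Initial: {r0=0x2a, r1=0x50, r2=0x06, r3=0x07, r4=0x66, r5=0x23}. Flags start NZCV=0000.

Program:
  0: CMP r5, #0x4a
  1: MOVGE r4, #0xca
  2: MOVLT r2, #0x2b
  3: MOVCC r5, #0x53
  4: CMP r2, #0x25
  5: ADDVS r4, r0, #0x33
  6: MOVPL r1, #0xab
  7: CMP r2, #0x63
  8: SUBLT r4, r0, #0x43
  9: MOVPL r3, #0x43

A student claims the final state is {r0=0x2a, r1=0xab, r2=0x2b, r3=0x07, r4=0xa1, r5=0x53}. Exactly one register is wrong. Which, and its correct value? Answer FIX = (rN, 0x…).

[0] flags=1000 → (cmp)
[1] flags=1000 GE?F → skip
[2] flags=1000 LT?T → r2=0x2b
[3] flags=1000 CC?T → r5=0x53
[4] flags=0010 → (cmp)
[5] flags=0010 VS?F → skip
[6] flags=0010 PL?T → r1=0xab
[7] flags=1000 → (cmp)
[8] flags=1000 LT?T → r4=0xe7
[9] flags=1000 PL?F → skip

FIX = (r4, 0xe7)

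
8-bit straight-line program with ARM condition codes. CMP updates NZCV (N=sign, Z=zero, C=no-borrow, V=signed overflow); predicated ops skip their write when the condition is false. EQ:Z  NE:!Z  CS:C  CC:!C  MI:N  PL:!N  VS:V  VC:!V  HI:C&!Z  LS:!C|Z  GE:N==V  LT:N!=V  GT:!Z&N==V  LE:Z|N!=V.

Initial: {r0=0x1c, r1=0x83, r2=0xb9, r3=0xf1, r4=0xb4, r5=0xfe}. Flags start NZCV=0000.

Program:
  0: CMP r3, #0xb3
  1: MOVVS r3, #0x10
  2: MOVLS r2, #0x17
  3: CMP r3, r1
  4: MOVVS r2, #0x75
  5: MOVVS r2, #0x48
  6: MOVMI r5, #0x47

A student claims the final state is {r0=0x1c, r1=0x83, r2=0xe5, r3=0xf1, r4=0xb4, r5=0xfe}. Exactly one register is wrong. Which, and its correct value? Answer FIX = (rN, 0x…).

FIX = (r2, 0xb9)

[0] flags=0010 → (cmp)
[1] flags=0010 VS?F → skip
[2] flags=0010 LS?F → skip
[3] flags=0010 → (cmp)
[4] flags=0010 VS?F → skip
[5] flags=0010 VS?F → skip
[6] flags=0010 MI?F → skip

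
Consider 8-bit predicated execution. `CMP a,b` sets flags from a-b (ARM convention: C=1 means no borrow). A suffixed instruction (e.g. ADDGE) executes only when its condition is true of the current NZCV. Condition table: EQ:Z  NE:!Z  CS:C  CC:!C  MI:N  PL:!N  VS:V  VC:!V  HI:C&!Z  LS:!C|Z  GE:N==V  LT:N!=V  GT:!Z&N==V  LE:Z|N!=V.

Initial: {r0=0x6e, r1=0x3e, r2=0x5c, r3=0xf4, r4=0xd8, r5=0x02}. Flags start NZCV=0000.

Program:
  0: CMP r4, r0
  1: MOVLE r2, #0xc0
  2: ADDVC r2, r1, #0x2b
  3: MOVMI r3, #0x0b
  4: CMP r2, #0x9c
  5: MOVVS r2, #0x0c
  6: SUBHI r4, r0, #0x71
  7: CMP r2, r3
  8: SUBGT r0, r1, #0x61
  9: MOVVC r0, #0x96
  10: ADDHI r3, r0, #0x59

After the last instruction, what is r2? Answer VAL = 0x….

VAL = 0xc0

[0] flags=0011 → (cmp)
[1] flags=0011 LE?T → r2=0xc0
[2] flags=0011 VC?F → skip
[3] flags=0011 MI?F → skip
[4] flags=0010 → (cmp)
[5] flags=0010 VS?F → skip
[6] flags=0010 HI?T → r4=0xfd
[7] flags=1000 → (cmp)
[8] flags=1000 GT?F → skip
[9] flags=1000 VC?T → r0=0x96
[10] flags=1000 HI?F → skip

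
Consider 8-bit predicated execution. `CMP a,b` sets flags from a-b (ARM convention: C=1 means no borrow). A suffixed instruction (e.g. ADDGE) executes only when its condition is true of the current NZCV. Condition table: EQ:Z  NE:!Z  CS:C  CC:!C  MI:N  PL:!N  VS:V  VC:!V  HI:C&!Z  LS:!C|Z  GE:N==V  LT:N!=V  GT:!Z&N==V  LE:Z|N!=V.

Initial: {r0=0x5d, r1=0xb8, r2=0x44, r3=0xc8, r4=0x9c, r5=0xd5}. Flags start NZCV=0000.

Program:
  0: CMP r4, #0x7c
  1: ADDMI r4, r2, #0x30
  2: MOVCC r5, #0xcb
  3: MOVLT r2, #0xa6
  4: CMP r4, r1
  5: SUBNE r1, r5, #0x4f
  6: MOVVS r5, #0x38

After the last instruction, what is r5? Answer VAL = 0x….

VAL = 0xd5

0: ✓ CMP  NZCV=0011
1: · ADDMI
2: · MOVCC
3: ✓ MOVLT  r2←0xa6
4: ✓ CMP  NZCV=1000
5: ✓ SUBNE  r1←0x86
6: · MOVVS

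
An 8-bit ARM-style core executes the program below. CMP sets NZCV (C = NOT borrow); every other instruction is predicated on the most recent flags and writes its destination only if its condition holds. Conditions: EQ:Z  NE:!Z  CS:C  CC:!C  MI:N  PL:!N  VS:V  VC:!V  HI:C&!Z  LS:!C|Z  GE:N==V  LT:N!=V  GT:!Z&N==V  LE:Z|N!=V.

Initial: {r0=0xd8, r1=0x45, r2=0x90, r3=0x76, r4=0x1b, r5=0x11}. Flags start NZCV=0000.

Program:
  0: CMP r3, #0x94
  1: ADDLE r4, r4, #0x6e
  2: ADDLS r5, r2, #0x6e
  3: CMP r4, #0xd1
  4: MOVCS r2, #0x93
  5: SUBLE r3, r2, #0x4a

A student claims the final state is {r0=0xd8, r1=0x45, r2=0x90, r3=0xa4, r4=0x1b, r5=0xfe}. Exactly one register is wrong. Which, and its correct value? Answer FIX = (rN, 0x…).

FIX = (r3, 0x76)

[0] flags=1001 → (cmp)
[1] flags=1001 LE?F → skip
[2] flags=1001 LS?T → r5=0xfe
[3] flags=0000 → (cmp)
[4] flags=0000 CS?F → skip
[5] flags=0000 LE?F → skip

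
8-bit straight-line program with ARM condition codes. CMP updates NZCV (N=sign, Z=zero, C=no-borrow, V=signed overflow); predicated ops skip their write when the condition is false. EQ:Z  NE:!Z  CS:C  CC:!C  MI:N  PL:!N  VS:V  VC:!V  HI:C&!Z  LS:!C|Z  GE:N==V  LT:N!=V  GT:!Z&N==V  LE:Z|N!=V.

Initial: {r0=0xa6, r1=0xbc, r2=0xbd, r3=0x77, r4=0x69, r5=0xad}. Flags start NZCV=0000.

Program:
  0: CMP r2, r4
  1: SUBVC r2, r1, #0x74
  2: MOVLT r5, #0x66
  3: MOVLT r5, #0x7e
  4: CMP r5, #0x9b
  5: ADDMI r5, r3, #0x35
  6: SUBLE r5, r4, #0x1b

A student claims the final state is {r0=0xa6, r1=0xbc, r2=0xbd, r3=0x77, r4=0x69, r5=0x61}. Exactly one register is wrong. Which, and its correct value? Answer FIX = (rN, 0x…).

FIX = (r5, 0xac)

0: ✓ CMP  NZCV=0011
1: · SUBVC
2: ✓ MOVLT  r5←0x66
3: ✓ MOVLT  r5←0x7e
4: ✓ CMP  NZCV=1001
5: ✓ ADDMI  r5←0xac
6: · SUBLE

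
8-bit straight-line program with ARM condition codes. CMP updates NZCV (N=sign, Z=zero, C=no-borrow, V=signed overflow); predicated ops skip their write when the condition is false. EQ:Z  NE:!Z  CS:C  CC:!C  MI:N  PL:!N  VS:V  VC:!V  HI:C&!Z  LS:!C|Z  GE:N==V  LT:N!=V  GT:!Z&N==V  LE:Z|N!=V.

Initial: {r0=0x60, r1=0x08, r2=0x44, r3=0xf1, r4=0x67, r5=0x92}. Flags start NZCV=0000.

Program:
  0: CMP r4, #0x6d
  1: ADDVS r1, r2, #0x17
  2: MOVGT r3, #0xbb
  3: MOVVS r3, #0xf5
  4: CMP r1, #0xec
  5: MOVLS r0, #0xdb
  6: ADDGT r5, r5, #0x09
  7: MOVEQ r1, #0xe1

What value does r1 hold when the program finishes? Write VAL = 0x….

0: ✓ CMP  NZCV=1000
1: · ADDVS
2: · MOVGT
3: · MOVVS
4: ✓ CMP  NZCV=0000
5: ✓ MOVLS  r0←0xdb
6: ✓ ADDGT  r5←0x9b
7: · MOVEQ

VAL = 0x08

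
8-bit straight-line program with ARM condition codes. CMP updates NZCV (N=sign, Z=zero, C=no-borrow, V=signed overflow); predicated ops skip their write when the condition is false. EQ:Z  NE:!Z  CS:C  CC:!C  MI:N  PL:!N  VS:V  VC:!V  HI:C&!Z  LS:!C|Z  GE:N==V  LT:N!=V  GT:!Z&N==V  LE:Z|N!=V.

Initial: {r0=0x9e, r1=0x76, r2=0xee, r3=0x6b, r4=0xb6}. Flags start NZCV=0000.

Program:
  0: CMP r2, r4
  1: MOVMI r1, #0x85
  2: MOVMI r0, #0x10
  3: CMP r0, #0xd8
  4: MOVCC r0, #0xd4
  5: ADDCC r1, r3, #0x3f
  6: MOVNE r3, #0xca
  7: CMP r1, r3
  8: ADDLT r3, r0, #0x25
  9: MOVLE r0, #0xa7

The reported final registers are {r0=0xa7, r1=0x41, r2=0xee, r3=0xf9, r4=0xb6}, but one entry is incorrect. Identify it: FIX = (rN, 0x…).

0: ✓ CMP  NZCV=0010
1: · MOVMI
2: · MOVMI
3: ✓ CMP  NZCV=1000
4: ✓ MOVCC  r0←0xd4
5: ✓ ADDCC  r1←0xaa
6: ✓ MOVNE  r3←0xca
7: ✓ CMP  NZCV=1000
8: ✓ ADDLT  r3←0xf9
9: ✓ MOVLE  r0←0xa7

FIX = (r1, 0xaa)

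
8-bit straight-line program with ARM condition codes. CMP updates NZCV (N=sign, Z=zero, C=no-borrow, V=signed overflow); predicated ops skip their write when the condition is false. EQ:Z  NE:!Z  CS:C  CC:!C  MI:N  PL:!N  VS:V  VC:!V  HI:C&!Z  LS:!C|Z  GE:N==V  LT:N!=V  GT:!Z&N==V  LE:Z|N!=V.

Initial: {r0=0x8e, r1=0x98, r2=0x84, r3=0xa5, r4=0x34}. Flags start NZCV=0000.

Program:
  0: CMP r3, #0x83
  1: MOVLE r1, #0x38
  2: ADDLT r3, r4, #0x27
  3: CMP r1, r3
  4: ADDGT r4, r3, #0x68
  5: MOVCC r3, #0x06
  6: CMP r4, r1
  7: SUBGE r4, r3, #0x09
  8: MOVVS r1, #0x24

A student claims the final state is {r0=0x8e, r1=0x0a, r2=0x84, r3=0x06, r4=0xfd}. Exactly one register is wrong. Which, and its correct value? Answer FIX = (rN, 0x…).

FIX = (r1, 0x24)

0: ✓ CMP  NZCV=0010
1: · MOVLE
2: · ADDLT
3: ✓ CMP  NZCV=1000
4: · ADDGT
5: ✓ MOVCC  r3←0x06
6: ✓ CMP  NZCV=1001
7: ✓ SUBGE  r4←0xfd
8: ✓ MOVVS  r1←0x24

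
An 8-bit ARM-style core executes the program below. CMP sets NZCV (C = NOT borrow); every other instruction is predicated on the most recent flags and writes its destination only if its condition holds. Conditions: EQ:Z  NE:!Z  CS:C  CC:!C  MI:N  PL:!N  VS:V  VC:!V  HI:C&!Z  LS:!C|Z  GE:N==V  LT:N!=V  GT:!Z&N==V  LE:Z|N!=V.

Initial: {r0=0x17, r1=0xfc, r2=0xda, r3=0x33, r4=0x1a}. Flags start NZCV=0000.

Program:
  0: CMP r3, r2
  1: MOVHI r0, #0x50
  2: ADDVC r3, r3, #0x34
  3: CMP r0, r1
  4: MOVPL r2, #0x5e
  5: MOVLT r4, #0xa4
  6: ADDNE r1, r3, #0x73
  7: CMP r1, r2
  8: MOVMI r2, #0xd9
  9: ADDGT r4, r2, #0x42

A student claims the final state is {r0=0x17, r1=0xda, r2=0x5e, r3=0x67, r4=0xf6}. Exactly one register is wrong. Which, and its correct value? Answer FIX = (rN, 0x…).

FIX = (r4, 0x1a)

0: ✓ CMP  NZCV=0000
1: · MOVHI
2: ✓ ADDVC  r3←0x67
3: ✓ CMP  NZCV=0000
4: ✓ MOVPL  r2←0x5e
5: · MOVLT
6: ✓ ADDNE  r1←0xda
7: ✓ CMP  NZCV=0011
8: · MOVMI
9: · ADDGT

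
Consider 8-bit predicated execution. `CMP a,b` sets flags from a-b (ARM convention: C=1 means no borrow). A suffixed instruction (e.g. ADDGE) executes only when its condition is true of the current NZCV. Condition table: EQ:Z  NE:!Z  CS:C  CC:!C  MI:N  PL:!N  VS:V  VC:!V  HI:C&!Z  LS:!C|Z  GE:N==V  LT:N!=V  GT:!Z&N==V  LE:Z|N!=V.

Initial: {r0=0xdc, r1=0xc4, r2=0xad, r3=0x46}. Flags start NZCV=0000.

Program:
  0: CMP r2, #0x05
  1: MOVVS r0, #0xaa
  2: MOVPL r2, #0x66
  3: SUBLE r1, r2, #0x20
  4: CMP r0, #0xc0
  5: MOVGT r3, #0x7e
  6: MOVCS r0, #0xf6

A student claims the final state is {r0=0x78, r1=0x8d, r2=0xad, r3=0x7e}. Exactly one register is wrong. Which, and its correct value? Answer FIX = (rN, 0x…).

FIX = (r0, 0xf6)

0: ✓ CMP  NZCV=1010
1: · MOVVS
2: · MOVPL
3: ✓ SUBLE  r1←0x8d
4: ✓ CMP  NZCV=0010
5: ✓ MOVGT  r3←0x7e
6: ✓ MOVCS  r0←0xf6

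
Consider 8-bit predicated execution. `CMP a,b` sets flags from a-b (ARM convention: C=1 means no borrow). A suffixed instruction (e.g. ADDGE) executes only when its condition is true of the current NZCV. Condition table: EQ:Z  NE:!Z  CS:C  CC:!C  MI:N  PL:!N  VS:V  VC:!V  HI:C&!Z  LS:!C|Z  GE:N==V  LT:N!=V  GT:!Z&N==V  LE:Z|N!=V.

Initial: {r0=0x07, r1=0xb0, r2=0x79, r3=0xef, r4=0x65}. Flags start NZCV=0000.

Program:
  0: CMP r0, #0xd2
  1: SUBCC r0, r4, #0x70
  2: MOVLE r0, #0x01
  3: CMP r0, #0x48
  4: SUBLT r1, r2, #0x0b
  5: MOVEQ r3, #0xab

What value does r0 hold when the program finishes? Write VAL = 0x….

0: ✓ CMP  NZCV=0000
1: ✓ SUBCC  r0←0xf5
2: · MOVLE
3: ✓ CMP  NZCV=1010
4: ✓ SUBLT  r1←0x6e
5: · MOVEQ

VAL = 0xf5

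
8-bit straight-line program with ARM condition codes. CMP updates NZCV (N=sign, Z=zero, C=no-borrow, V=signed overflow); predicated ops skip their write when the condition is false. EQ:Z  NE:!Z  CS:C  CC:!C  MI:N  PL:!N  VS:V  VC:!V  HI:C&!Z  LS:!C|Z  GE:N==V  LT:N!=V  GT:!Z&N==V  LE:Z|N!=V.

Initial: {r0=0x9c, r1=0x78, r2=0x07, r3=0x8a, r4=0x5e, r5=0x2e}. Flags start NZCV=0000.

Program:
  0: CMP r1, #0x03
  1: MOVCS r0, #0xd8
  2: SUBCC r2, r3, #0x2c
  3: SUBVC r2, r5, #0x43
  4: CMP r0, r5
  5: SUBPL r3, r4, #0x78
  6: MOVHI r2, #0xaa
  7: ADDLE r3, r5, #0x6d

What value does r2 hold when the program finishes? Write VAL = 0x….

[0] flags=0010 → (cmp)
[1] flags=0010 CS?T → r0=0xd8
[2] flags=0010 CC?F → skip
[3] flags=0010 VC?T → r2=0xeb
[4] flags=1010 → (cmp)
[5] flags=1010 PL?F → skip
[6] flags=1010 HI?T → r2=0xaa
[7] flags=1010 LE?T → r3=0x9b

VAL = 0xaa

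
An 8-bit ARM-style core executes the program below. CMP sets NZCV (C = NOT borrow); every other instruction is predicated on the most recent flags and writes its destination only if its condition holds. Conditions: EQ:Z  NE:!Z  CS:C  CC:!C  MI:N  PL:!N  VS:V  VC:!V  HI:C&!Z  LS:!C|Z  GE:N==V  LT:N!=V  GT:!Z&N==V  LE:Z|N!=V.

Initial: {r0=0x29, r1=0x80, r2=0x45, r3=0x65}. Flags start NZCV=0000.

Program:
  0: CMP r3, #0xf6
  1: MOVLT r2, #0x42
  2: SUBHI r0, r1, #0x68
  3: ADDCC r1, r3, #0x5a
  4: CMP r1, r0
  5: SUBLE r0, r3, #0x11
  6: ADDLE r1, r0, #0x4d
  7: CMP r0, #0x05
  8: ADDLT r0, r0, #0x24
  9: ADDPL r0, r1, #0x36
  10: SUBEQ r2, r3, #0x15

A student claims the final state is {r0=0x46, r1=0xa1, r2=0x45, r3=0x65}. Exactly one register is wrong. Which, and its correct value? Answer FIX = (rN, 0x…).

[0] flags=0000 → (cmp)
[1] flags=0000 LT?F → skip
[2] flags=0000 HI?F → skip
[3] flags=0000 CC?T → r1=0xbf
[4] flags=1010 → (cmp)
[5] flags=1010 LE?T → r0=0x54
[6] flags=1010 LE?T → r1=0xa1
[7] flags=0010 → (cmp)
[8] flags=0010 LT?F → skip
[9] flags=0010 PL?T → r0=0xd7
[10] flags=0010 EQ?F → skip

FIX = (r0, 0xd7)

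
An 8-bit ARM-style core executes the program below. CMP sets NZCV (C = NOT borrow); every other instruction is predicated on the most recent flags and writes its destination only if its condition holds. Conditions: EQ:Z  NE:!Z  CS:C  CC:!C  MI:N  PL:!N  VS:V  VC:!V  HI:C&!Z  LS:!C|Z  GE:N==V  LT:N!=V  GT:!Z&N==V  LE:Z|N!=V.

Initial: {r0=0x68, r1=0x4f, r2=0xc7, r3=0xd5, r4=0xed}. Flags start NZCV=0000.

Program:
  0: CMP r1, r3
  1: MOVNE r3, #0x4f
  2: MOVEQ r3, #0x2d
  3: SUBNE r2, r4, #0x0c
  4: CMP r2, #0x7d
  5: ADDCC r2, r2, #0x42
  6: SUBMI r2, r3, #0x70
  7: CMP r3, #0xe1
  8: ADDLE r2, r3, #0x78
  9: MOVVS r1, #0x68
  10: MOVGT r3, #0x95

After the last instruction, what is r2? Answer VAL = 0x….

VAL = 0xe1

0: ✓ CMP  NZCV=0000
1: ✓ MOVNE  r3←0x4f
2: · MOVEQ
3: ✓ SUBNE  r2←0xe1
4: ✓ CMP  NZCV=0011
5: · ADDCC
6: · SUBMI
7: ✓ CMP  NZCV=0000
8: · ADDLE
9: · MOVVS
10: ✓ MOVGT  r3←0x95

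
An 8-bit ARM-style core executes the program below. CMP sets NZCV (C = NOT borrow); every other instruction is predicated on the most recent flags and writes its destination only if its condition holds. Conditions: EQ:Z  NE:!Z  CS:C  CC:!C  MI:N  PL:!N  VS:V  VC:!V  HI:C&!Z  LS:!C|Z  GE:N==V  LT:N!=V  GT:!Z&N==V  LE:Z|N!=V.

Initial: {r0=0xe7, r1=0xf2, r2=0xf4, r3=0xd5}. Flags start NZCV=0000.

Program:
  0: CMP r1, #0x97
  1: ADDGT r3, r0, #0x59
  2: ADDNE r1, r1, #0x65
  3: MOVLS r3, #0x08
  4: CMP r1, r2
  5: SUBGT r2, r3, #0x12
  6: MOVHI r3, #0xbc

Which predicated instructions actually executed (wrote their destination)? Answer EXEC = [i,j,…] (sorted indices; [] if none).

[0] flags=0010 → (cmp)
[1] flags=0010 GT?T → r3=0x40
[2] flags=0010 NE?T → r1=0x57
[3] flags=0010 LS?F → skip
[4] flags=0000 → (cmp)
[5] flags=0000 GT?T → r2=0x2e
[6] flags=0000 HI?F → skip

EXEC = [1,2,5]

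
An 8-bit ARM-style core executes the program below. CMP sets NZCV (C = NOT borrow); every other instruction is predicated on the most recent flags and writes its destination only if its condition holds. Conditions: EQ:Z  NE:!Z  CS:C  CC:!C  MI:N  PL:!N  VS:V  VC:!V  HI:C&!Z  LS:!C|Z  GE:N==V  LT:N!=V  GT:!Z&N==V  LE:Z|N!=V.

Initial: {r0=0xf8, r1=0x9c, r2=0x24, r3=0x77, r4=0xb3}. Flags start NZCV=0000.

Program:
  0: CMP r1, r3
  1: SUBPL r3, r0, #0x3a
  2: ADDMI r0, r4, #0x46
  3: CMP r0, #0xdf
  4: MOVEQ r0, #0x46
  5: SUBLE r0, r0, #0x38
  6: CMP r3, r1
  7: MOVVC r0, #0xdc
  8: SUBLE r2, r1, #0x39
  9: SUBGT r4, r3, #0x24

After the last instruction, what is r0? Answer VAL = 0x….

VAL = 0xdc

[0] flags=0011 → (cmp)
[1] flags=0011 PL?T → r3=0xbe
[2] flags=0011 MI?F → skip
[3] flags=0010 → (cmp)
[4] flags=0010 EQ?F → skip
[5] flags=0010 LE?F → skip
[6] flags=0010 → (cmp)
[7] flags=0010 VC?T → r0=0xdc
[8] flags=0010 LE?F → skip
[9] flags=0010 GT?T → r4=0x9a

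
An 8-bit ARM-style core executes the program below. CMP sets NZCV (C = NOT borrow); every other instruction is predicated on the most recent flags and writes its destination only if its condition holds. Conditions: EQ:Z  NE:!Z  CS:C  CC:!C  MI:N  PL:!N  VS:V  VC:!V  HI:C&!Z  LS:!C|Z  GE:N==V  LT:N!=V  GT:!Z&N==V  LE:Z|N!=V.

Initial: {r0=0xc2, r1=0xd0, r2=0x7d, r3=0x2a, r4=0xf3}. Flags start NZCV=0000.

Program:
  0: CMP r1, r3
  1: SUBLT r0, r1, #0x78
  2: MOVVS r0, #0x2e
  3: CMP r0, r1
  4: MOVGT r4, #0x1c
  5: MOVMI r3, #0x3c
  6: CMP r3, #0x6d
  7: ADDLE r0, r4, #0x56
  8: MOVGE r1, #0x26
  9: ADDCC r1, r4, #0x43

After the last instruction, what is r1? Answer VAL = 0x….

0: ✓ CMP  NZCV=1010
1: ✓ SUBLT  r0←0x58
2: · MOVVS
3: ✓ CMP  NZCV=1001
4: ✓ MOVGT  r4←0x1c
5: ✓ MOVMI  r3←0x3c
6: ✓ CMP  NZCV=1000
7: ✓ ADDLE  r0←0x72
8: · MOVGE
9: ✓ ADDCC  r1←0x5f

VAL = 0x5f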